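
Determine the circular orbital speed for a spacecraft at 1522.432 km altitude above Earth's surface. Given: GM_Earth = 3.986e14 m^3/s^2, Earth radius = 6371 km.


r = R_E + alt = 6371.0 + 1522.432 = 7893.4320 km = 7.893432e+06 m
v = sqrt(mu/r) = sqrt(3.986e14 / 7.893432e+06) = 7106.1719 m/s = 7.1062 km/s

7.1062 km/s


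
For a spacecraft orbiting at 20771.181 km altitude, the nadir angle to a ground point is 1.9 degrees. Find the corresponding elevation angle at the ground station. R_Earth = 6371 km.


r = R_E + alt = 27142.1810 km
Law of sines in the satellite / Earth-center / ground-point triangle:
  sin(nadir)/R_E = sin(90 + el)/r  =>  cos(el) = (r/R_E)*sin(nadir)
cos(el) = (27142.1810 / 6371.0000) * sin(1.9 deg) = 0.14125
el = arccos(0.14125) = 81.8798 deg
(Earth-central angle = 90 - nadir - el = 6.2202 deg)

81.8798 degrees


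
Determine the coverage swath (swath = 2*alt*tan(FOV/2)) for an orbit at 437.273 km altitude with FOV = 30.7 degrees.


FOV = 30.7 deg = 0.5358161 rad
swath = 2 * alt * tan(FOV/2) = 2 * 437.273 * tan(0.267908)
swath = 2 * 437.273 * 0.2745072
swath = 240.0692 km

240.0692 km


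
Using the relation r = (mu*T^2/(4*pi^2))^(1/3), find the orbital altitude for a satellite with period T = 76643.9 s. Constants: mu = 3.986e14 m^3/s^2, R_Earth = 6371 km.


T = 76643.9 s
r = (mu*T^2/(4*pi^2))^(1/3) = (3.986e14 * 76643.9^2 / (4*pi^2))^(1/3)
r = 3.8998172e+07 m = 38998.1719 km
alt = r - R_E = 38998.1719 - 6371 = 32627.1719 km

32627.1719 km


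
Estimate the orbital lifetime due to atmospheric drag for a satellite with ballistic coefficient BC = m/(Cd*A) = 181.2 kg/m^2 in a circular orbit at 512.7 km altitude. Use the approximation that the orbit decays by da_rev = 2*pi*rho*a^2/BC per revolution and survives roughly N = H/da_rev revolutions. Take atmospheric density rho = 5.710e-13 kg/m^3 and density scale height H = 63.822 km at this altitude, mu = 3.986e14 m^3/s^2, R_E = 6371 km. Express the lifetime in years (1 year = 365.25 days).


a = R_E + alt = 6883.7000 km = 6.8837e+06 m
da_rev = 2*pi*rho*a^2/BC = 2*pi*5.710e-13*(6.8837e+06)^2/181.2 = 0.938213447 m per revolution
N = H/da_rev = 63822.0000 m / 0.938213447 m = 68025.0323 revolutions
P = 2*pi*sqrt(a^3/mu) = 5683.8698 s
lifetime = N*P = 68025.0323 * 5683.8698 = 3.8664543e+08 s = 4475.0628 days
years = 4475.0628 / 365.25 = 12.2521 years

12.2521 years


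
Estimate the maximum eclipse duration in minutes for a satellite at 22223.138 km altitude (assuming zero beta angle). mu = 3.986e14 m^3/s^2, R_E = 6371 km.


r = 28594.1380 km
T = 802.0021 min
Eclipse fraction = arcsin(R_E/r)/pi = arcsin(6371.0000/28594.1380)/pi
= arcsin(0.2228079)/pi = 0.07152227
Eclipse duration = 0.07152227 * 802.0021 = 57.3610 min

57.3610 minutes


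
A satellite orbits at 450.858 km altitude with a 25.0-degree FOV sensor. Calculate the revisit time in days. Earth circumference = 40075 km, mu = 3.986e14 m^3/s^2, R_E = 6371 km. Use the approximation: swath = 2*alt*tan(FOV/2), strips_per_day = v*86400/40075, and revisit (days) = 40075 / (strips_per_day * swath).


swath = 2*450.858*tan(0.2181662) = 199.9056 km
v = sqrt(mu/r) = 7643.9407 m/s = 7.6439 km/s
strips/day = v*86400/40075 = 7.6439*86400/40075 = 16.4800
coverage/day = strips * swath = 16.4800 * 199.9056 = 3294.4471 km
revisit = 40075 / 3294.4471 = 12.1644 days

12.1644 days


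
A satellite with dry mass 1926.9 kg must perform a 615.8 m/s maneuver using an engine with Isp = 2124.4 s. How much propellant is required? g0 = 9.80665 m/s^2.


ve = Isp * g0 = 2124.4 * 9.80665 = 20833.247260 m/s
mass ratio = exp(dv/ve) = exp(615.8/20833.247260) = 1.02999971
m_prop = m_dry * (mr - 1) = 1926.9 * (1.02999971 - 1)
m_prop = 57.8064 kg

57.8064 kg


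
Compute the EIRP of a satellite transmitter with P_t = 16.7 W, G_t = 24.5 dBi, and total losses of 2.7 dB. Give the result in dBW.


Pt = 16.7 W = 12.2272 dBW
EIRP = Pt_dBW + Gt - losses = 12.2272 + 24.5 - 2.7 = 34.0272 dBW

34.0272 dBW


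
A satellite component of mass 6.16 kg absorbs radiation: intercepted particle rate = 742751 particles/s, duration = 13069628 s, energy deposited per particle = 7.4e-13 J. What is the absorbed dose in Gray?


Total energy deposited = rate * time * E_per
  = 742751 * 13069628 * 7.4e-13 = 7.1835 J
Dose = E_total / mass = 7.1835 / 6.16
Dose = 1.1662 Gy

1.1662 Gy


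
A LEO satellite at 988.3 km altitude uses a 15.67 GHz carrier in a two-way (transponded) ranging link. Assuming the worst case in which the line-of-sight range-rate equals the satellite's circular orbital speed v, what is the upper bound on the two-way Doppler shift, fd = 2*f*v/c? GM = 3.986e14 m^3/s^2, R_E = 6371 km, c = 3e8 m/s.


r = 7.3593e+06 m
v = sqrt(mu/r) = 7359.5353 m/s (worst-case radial velocity)
f = 15.67 GHz = 1.567e+10 Hz
fd = 2*f*v/c = 2*1.567e+10*7359.5353/3.0e+08
fd = 768826.1225 Hz

768826.1225 Hz


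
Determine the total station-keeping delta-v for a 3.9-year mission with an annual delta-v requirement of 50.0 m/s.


dV = rate * years = 50.0 * 3.9
dV = 195.0000 m/s

195.0000 m/s


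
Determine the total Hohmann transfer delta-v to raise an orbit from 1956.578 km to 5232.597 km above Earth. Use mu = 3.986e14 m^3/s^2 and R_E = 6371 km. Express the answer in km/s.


r1 = 8327.5780 km = 8.327578e+06 m
r2 = 11603.5970 km = 1.1603597e+07 m
dv1 = sqrt(mu/r1)*(sqrt(2*r2/(r1+r2)) - 1) = 546.9607 m/s
dv2 = sqrt(mu/r2)*(1 - sqrt(2*r1/(r1+r2))) = 503.2855 m/s
total dv = |dv1| + |dv2| = 546.9607 + 503.2855 = 1050.2463 m/s = 1.0502 km/s

1.0502 km/s


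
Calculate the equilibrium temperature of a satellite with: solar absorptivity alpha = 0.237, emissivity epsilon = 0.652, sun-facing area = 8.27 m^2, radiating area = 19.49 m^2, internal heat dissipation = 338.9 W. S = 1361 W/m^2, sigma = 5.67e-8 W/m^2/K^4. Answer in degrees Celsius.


Numerator = alpha*S*A_sun + Q_int = 0.237*1361*8.27 + 338.9 = 3006.4464 W
Denominator = eps*sigma*A_rad = 0.652*5.67e-8*19.49 = 7.2051412e-07 W/K^4
T^4 = 4.1726405e+09 K^4
T = 254.1574 K = -18.9926 C

-18.9926 degrees Celsius


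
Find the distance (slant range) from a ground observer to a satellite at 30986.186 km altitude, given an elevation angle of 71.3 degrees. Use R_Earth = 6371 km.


h = 30986.186 km, el = 71.3 deg
d = -R_E*sin(el) + sqrt((R_E*sin(el))^2 + 2*R_E*h + h^2)
d = -6371.0000*sin(1.2444) + sqrt((6371.0000*0.9472103)^2 + 2*6371.0000*30986.186 + 30986.186^2)
d = 31266.6239 km

31266.6239 km


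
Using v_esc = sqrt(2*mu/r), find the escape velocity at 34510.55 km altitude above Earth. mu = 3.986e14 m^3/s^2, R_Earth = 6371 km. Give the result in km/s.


r = 6371.0 + 34510.55 = 40881.5500 km = 4.088155e+07 m
v_esc = sqrt(2*mu/r) = sqrt(2*3.986e14 / 4.088155e+07)
v_esc = 4415.9075 m/s = 4.4159 km/s

4.4159 km/s


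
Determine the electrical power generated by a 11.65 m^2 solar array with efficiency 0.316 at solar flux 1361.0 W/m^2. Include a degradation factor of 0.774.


P = area * eta * S * degradation
P = 11.65 * 0.316 * 1361.0 * 0.774
P = 3878.0383 W

3878.0383 W


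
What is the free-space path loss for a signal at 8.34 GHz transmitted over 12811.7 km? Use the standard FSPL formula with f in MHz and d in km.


f = 8.34 GHz = 8340.0000 MHz
d = 12811.7 km
FSPL = 32.44 + 20*log10(8340.0000) + 20*log10(12811.7)
FSPL = 32.44 + 78.4233 + 82.1521
FSPL = 193.0155 dB

193.0155 dB


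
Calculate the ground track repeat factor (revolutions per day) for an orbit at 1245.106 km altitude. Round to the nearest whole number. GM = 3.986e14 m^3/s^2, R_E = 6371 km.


r = 7.616106e+06 m
T = 2*pi*sqrt(r^3/mu) = 6614.7082 s = 110.2451 min
revs/day = 1440 / 110.2451 = 13.0618
Rounded: 13 revolutions per day

13 revolutions per day


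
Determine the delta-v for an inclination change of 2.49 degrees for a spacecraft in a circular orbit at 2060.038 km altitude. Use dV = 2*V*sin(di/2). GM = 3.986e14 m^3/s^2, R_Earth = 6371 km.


r = 8431.0380 km = 8.431038e+06 m
V = sqrt(mu/r) = 6875.8774 m/s
di = 2.49 deg = 0.0434587 rad
dV = 2*V*sin(di/2) = 2*6875.8774*sin(0.02172935)
dV = 298.7932 m/s = 0.2987932 km/s

0.2988 km/s


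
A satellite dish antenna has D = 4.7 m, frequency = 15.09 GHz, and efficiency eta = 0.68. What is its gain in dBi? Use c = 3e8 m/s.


lambda = c/f = 3e8 / 1.509e+10 = 0.01988072 m
G = eta*(pi*D/lambda)^2 = 0.68*(pi*4.7/0.01988072)^2
G = 375094.1959 (linear)
G = 10*log10(375094.1959) = 55.7414 dBi

55.7414 dBi


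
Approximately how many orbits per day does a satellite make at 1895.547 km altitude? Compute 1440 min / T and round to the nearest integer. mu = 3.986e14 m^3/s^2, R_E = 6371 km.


r = 8.266547e+06 m
T = 2*pi*sqrt(r^3/mu) = 7479.9282 s = 124.6655 min
revs/day = 1440 / 124.6655 = 11.5509
Rounded: 12 revolutions per day

12 revolutions per day


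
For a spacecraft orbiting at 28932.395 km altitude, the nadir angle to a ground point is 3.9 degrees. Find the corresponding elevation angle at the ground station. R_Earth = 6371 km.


r = R_E + alt = 35303.3950 km
Law of sines in the satellite / Earth-center / ground-point triangle:
  sin(nadir)/R_E = sin(90 + el)/r  =>  cos(el) = (r/R_E)*sin(nadir)
cos(el) = (35303.3950 / 6371.0000) * sin(3.9 deg) = 0.3768907
el = arccos(0.3768907) = 67.8588 deg
(Earth-central angle = 90 - nadir - el = 18.2412 deg)

67.8588 degrees


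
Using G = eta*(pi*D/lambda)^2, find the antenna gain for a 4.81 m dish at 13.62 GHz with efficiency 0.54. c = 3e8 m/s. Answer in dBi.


lambda = c/f = 3e8 / 1.362e+10 = 0.02202643 m
G = eta*(pi*D/lambda)^2 = 0.54*(pi*4.81/0.02202643)^2
G = 254153.0721 (linear)
G = 10*log10(254153.0721) = 54.0510 dBi

54.0510 dBi


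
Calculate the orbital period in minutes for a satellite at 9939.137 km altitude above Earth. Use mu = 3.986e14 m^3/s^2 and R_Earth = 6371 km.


r = 16310.1370 km = 1.6310137e+07 m
T = 2*pi*sqrt(r^3/mu) = 2*pi*sqrt(4.3388319e+21 / 3.986e14)
T = 20729.9204 s = 345.4987 min

345.4987 minutes


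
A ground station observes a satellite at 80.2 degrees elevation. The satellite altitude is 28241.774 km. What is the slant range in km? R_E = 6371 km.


h = 28241.774 km, el = 80.2 deg
d = -R_E*sin(el) + sqrt((R_E*sin(el))^2 + 2*R_E*h + h^2)
d = -6371.0000*sin(1.3998) + sqrt((6371.0000*0.9854079)^2 + 2*6371.0000*28241.774 + 28241.774^2)
d = 28317.7491 km

28317.7491 km


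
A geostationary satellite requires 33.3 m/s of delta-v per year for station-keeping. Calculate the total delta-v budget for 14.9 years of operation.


dV = rate * years = 33.3 * 14.9
dV = 496.1700 m/s

496.1700 m/s


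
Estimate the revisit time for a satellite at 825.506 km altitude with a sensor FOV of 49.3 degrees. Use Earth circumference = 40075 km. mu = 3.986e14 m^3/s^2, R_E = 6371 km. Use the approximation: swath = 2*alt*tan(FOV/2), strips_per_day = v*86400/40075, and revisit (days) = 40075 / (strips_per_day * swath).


swath = 2*825.506*tan(0.4302237) = 757.6358 km
v = sqrt(mu/r) = 7442.3108 m/s = 7.4423 km/s
strips/day = v*86400/40075 = 7.4423*86400/40075 = 16.0453
coverage/day = strips * swath = 16.0453 * 757.6358 = 12156.4984 km
revisit = 40075 / 12156.4984 = 3.2966 days

3.2966 days


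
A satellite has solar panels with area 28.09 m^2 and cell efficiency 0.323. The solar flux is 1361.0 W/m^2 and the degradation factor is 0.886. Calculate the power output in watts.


P = area * eta * S * degradation
P = 28.09 * 0.323 * 1361.0 * 0.886
P = 10940.7252 W

10940.7252 W


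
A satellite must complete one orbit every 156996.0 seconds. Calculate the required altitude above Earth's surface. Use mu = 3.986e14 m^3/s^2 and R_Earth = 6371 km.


T = 156996.0 s
r = (mu*T^2/(4*pi^2))^(1/3) = (3.986e14 * 156996.0^2 / (4*pi^2))^(1/3)
r = 6.2900135e+07 m = 62900.1350 km
alt = r - R_E = 62900.1350 - 6371 = 56529.1350 km

56529.1350 km


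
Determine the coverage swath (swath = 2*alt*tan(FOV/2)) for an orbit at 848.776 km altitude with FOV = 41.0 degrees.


FOV = 41.0 deg = 0.715585 rad
swath = 2 * alt * tan(FOV/2) = 2 * 848.776 * tan(0.3577925)
swath = 2 * 848.776 * 0.3738847
swath = 634.6887 km

634.6887 km


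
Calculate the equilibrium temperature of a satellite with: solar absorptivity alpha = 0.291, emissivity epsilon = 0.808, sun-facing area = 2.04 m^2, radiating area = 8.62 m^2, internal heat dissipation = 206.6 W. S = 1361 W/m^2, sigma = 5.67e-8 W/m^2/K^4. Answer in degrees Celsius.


Numerator = alpha*S*A_sun + Q_int = 0.291*1361*2.04 + 206.6 = 1014.5440 W
Denominator = eps*sigma*A_rad = 0.808*5.67e-8*8.62 = 3.9491323e-07 W/K^4
T^4 = 2.5690303e+09 K^4
T = 225.1346 K = -48.0154 C

-48.0154 degrees Celsius


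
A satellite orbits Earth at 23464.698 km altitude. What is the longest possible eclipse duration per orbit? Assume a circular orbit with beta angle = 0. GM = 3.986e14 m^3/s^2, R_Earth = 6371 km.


r = 29835.6980 km
T = 854.7995 min
Eclipse fraction = arcsin(R_E/r)/pi = arcsin(6371.0000/29835.6980)/pi
= arcsin(0.2135361)/pi = 0.06849811
Eclipse duration = 0.06849811 * 854.7995 = 58.5522 min

58.5522 minutes


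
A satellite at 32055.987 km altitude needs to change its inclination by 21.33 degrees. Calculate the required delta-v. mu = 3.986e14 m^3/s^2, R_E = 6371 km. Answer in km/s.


r = 38426.9870 km = 3.8426987e+07 m
V = sqrt(mu/r) = 3220.7015 m/s
di = 21.33 deg = 0.3722787 rad
dV = 2*V*sin(di/2) = 2*3220.7015*sin(0.1861394)
dV = 1192.0869 m/s = 1.1921 km/s

1.1921 km/s


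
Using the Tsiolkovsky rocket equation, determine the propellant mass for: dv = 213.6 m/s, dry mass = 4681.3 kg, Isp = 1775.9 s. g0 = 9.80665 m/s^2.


ve = Isp * g0 = 1775.9 * 9.80665 = 17415.629735 m/s
mass ratio = exp(dv/ve) = exp(213.6/17415.629735) = 1.01234037
m_prop = m_dry * (mr - 1) = 4681.3 * (1.01234037 - 1)
m_prop = 57.7690 kg

57.7690 kg


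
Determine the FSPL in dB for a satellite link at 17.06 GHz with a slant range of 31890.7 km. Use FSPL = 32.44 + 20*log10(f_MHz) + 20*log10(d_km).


f = 17.06 GHz = 17060.0000 MHz
d = 31890.7 km
FSPL = 32.44 + 20*log10(17060.0000) + 20*log10(31890.7)
FSPL = 32.44 + 84.6396 + 90.0733
FSPL = 207.1529 dB

207.1529 dB


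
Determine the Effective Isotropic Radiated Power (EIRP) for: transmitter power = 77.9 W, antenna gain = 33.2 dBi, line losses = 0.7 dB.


Pt = 77.9 W = 18.9154 dBW
EIRP = Pt_dBW + Gt - losses = 18.9154 + 33.2 - 0.7 = 51.4154 dBW

51.4154 dBW


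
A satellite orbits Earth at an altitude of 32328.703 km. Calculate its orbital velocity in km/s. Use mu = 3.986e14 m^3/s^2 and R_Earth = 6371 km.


r = R_E + alt = 6371.0 + 32328.703 = 38699.7030 km = 3.8699703e+07 m
v = sqrt(mu/r) = sqrt(3.986e14 / 3.8699703e+07) = 3209.3334 m/s = 3.2093 km/s

3.2093 km/s


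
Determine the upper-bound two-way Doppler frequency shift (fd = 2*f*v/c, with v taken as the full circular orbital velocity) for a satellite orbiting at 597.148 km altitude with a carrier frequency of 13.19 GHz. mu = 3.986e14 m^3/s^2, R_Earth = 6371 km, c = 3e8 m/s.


r = 6.968148e+06 m
v = sqrt(mu/r) = 7563.2763 m/s (worst-case radial velocity)
f = 13.19 GHz = 1.319e+10 Hz
fd = 2*f*v/c = 2*1.319e+10*7563.2763/3.0e+08
fd = 665064.0926 Hz

665064.0926 Hz


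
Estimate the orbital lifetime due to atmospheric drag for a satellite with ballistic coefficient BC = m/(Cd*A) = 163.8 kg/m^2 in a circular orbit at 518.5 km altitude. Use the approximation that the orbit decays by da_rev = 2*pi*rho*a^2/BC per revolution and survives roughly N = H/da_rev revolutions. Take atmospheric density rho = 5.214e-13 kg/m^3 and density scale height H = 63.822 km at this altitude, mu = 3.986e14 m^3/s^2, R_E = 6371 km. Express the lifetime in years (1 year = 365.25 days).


a = R_E + alt = 6889.5000 km = 6.8895e+06 m
da_rev = 2*pi*rho*a^2/BC = 2*pi*5.214e-13*(6.8895e+06)^2/163.8 = 0.949319511 m per revolution
N = H/da_rev = 63822.0000 m / 0.949319511 m = 67229.2092 revolutions
P = 2*pi*sqrt(a^3/mu) = 5691.0549 s
lifetime = N*P = 67229.2092 * 5691.0549 = 3.8260512e+08 s = 4428.3000 days
years = 4428.3000 / 365.25 = 12.1240 years

12.1240 years


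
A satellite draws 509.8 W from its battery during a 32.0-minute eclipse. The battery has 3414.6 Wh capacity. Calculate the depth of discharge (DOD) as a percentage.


E_used = P * t / 60 = 509.8 * 32.0 / 60 = 271.8933 Wh
DOD = E_used / E_total * 100 = 271.8933 / 3414.6 * 100
DOD = 7.9627 %

7.9627 %


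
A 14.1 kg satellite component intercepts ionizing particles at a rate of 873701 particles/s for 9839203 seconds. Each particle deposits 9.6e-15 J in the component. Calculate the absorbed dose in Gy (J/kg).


Total energy deposited = rate * time * E_per
  = 873701 * 9839203 * 9.6e-15 = 0.08252661 J
Dose = E_total / mass = 0.08252661 / 14.1
Dose = 0.005852951 Gy

0.0059 Gy


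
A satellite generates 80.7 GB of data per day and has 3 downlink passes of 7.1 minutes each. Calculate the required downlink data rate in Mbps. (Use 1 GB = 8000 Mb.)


total contact time = 3 * 7.1 * 60 = 1278.0000 s
data = 80.7 GB = 645600.0000 Mb
rate = 645600.0000 / 1278.0000 = 505.1643 Mbps

505.1643 Mbps


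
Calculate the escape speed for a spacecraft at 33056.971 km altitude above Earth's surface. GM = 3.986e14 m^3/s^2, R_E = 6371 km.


r = 6371.0 + 33056.971 = 39427.9710 km = 3.9427971e+07 m
v_esc = sqrt(2*mu/r) = sqrt(2*3.986e14 / 3.9427971e+07)
v_esc = 4496.5707 m/s = 4.4966 km/s

4.4966 km/s


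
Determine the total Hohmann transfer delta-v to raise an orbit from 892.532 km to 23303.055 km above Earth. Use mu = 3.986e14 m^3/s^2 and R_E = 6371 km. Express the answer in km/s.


r1 = 7263.5320 km = 7.263532e+06 m
r2 = 29674.0550 km = 2.9674055e+07 m
dv1 = sqrt(mu/r1)*(sqrt(2*r2/(r1+r2)) - 1) = 1982.0702 m/s
dv2 = sqrt(mu/r2)*(1 - sqrt(2*r1/(r1+r2))) = 1366.6035 m/s
total dv = |dv1| + |dv2| = 1982.0702 + 1366.6035 = 3348.6737 m/s = 3.3487 km/s

3.3487 km/s


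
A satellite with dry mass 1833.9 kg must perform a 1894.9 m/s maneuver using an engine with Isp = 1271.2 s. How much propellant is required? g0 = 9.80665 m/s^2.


ve = Isp * g0 = 1271.2 * 9.80665 = 12466.213480 m/s
mass ratio = exp(dv/ve) = exp(1894.9/12466.213480) = 1.16416356
m_prop = m_dry * (mr - 1) = 1833.9 * (1.16416356 - 1)
m_prop = 301.0595 kg

301.0595 kg


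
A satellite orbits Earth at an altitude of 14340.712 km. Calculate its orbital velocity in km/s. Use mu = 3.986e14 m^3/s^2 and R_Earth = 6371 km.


r = R_E + alt = 6371.0 + 14340.712 = 20711.7120 km = 2.0711712e+07 m
v = sqrt(mu/r) = sqrt(3.986e14 / 2.0711712e+07) = 4386.9294 m/s = 4.3869 km/s

4.3869 km/s


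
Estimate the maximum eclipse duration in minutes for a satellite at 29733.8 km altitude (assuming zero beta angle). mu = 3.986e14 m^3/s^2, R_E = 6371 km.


r = 36104.8000 km
T = 1137.9086 min
Eclipse fraction = arcsin(R_E/r)/pi = arcsin(6371.0000/36104.8000)/pi
= arcsin(0.1764585)/pi = 0.05646415
Eclipse duration = 0.05646415 * 1137.9086 = 64.2510 min

64.2510 minutes


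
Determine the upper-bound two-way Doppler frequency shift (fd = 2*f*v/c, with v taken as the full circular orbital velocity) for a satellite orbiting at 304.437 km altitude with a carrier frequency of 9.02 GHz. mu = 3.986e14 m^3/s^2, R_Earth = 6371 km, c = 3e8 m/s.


r = 6.675437e+06 m
v = sqrt(mu/r) = 7727.3182 m/s (worst-case radial velocity)
f = 9.02 GHz = 9.02e+09 Hz
fd = 2*f*v/c = 2*9.02e+09*7727.3182/3.0e+08
fd = 464669.4013 Hz

464669.4013 Hz


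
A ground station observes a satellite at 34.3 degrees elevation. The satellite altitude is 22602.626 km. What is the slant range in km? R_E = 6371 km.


h = 22602.626 km, el = 34.3 deg
d = -R_E*sin(el) + sqrt((R_E*sin(el))^2 + 2*R_E*h + h^2)
d = -6371.0000*sin(0.5986479) + sqrt((6371.0000*0.563526)^2 + 2*6371.0000*22602.626 + 22602.626^2)
d = 24901.3721 km

24901.3721 km


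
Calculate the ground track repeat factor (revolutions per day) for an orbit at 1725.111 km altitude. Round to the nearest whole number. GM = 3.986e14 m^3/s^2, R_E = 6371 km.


r = 8.096111e+06 m
T = 2*pi*sqrt(r^3/mu) = 7249.7979 s = 120.8300 min
revs/day = 1440 / 120.8300 = 11.9176
Rounded: 12 revolutions per day

12 revolutions per day


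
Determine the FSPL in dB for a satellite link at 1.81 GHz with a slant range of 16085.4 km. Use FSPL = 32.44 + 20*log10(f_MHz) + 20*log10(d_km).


f = 1.81 GHz = 1810.0000 MHz
d = 16085.4 km
FSPL = 32.44 + 20*log10(1810.0000) + 20*log10(16085.4)
FSPL = 32.44 + 65.1536 + 84.1286
FSPL = 181.7222 dB

181.7222 dB


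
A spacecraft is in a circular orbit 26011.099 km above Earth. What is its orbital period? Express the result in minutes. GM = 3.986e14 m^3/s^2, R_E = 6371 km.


r = 32382.0990 km = 3.2382099e+07 m
T = 2*pi*sqrt(r^3/mu) = 2*pi*sqrt(3.395588e+22 / 3.986e14)
T = 57992.0840 s = 966.5347 min

966.5347 minutes


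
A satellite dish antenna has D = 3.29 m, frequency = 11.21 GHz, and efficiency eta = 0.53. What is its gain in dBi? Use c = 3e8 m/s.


lambda = c/f = 3e8 / 1.121e+10 = 0.02676182 m
G = eta*(pi*D/lambda)^2 = 0.53*(pi*3.29/0.02676182)^2
G = 79056.2348 (linear)
G = 10*log10(79056.2348) = 48.9794 dBi

48.9794 dBi


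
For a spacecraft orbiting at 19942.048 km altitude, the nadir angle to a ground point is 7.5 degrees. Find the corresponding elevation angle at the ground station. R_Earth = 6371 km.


r = R_E + alt = 26313.0480 km
Law of sines in the satellite / Earth-center / ground-point triangle:
  sin(nadir)/R_E = sin(90 + el)/r  =>  cos(el) = (r/R_E)*sin(nadir)
cos(el) = (26313.0480 / 6371.0000) * sin(7.5 deg) = 0.5390899
el = arccos(0.5390899) = 57.3783 deg
(Earth-central angle = 90 - nadir - el = 25.1217 deg)

57.3783 degrees


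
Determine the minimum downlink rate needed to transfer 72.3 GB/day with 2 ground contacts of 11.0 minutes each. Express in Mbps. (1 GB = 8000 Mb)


total contact time = 2 * 11.0 * 60 = 1320.0000 s
data = 72.3 GB = 578400.0000 Mb
rate = 578400.0000 / 1320.0000 = 438.1818 Mbps

438.1818 Mbps


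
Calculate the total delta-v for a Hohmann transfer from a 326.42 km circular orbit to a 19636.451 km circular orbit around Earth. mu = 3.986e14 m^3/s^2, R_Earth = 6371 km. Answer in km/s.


r1 = 6697.4200 km = 6.69742e+06 m
r2 = 26007.4510 km = 2.6007451e+07 m
dv1 = sqrt(mu/r1)*(sqrt(2*r2/(r1+r2)) - 1) = 2014.4714 m/s
dv2 = sqrt(mu/r2)*(1 - sqrt(2*r1/(r1+r2))) = 1409.4616 m/s
total dv = |dv1| + |dv2| = 2014.4714 + 1409.4616 = 3423.9329 m/s = 3.4239 km/s

3.4239 km/s


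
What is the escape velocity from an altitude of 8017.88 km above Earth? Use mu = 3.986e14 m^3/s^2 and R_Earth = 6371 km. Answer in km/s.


r = 6371.0 + 8017.88 = 14388.8800 km = 1.438888e+07 m
v_esc = sqrt(2*mu/r) = sqrt(2*3.986e14 / 1.438888e+07)
v_esc = 7443.3793 m/s = 7.4434 km/s

7.4434 km/s


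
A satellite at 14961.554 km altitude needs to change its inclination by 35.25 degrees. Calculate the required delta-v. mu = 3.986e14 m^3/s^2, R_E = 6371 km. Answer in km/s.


r = 21332.5540 km = 2.1332554e+07 m
V = sqrt(mu/r) = 4322.6216 m/s
di = 35.25 deg = 0.6152286 rad
dV = 2*V*sin(di/2) = 2*4322.6216*sin(0.3076143)
dV = 2617.6566 m/s = 2.6177 km/s

2.6177 km/s


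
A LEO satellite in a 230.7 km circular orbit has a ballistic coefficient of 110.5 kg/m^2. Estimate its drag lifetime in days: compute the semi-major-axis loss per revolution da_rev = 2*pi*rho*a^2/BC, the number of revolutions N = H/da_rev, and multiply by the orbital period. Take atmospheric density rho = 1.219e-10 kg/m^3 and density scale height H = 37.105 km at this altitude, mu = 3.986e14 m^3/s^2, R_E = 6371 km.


a = R_E + alt = 6601.7000 km = 6.6017e+06 m
da_rev = 2*pi*rho*a^2/BC = 2*pi*1.219e-10*(6.6017e+06)^2/110.5 = 302.087577 m per revolution
N = H/da_rev = 37105.0000 m / 302.087577 m = 122.8286 revolutions
P = 2*pi*sqrt(a^3/mu) = 5338.2007 s
lifetime = N*P = 122.8286 * 5338.2007 = 655683.8227 s = 7.5889 days

7.5889 days


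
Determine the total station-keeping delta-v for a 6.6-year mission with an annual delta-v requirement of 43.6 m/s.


dV = rate * years = 43.6 * 6.6
dV = 287.7600 m/s

287.7600 m/s


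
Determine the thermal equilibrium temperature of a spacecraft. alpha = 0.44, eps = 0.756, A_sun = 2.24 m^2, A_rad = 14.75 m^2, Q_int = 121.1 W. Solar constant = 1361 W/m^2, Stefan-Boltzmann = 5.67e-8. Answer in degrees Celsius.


Numerator = alpha*S*A_sun + Q_int = 0.44*1361*2.24 + 121.1 = 1462.5016 W
Denominator = eps*sigma*A_rad = 0.756*5.67e-8*14.75 = 6.322617e-07 W/K^4
T^4 = 2.313127e+09 K^4
T = 219.3057 K = -53.8443 C

-53.8443 degrees Celsius


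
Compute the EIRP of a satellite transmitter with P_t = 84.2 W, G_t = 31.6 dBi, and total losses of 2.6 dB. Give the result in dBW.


Pt = 84.2 W = 19.2531 dBW
EIRP = Pt_dBW + Gt - losses = 19.2531 + 31.6 - 2.6 = 48.2531 dBW

48.2531 dBW


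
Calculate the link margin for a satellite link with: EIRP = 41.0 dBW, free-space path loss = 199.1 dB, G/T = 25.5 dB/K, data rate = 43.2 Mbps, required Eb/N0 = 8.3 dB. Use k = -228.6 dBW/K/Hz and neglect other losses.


C/N0 = EIRP - FSPL + G/T - k = 41.0 - 199.1 + 25.5 - (-228.6)
C/N0 = 96.0000 dB-Hz
R_b = 43.2 Mbps = 4.32e+07 bps -> 10*log10(R_b) = 76.3548 dB-Hz
Eb/N0 = C/N0 - 10*log10(R_b) = 96.0000 - 76.3548 = 19.6452 dB
Margin = Eb/N0 - Eb/N0_req = 19.6452 - 8.3 = 11.3452 dB (link closes)

11.3452 dB


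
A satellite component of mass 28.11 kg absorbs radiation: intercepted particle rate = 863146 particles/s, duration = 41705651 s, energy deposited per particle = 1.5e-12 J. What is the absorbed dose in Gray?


Total energy deposited = rate * time * E_per
  = 863146 * 41705651 * 1.5e-12 = 53.9971 J
Dose = E_total / mass = 53.9971 / 28.11
Dose = 1.9209 Gy

1.9209 Gy


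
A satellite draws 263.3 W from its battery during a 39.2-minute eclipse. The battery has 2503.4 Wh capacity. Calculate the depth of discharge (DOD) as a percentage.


E_used = P * t / 60 = 263.3 * 39.2 / 60 = 172.0227 Wh
DOD = E_used / E_total * 100 = 172.0227 / 2503.4 * 100
DOD = 6.8716 %

6.8716 %


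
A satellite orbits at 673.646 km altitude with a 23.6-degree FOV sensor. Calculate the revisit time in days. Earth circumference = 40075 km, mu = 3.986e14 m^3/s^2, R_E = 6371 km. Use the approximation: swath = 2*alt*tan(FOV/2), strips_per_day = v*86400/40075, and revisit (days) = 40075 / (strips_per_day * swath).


swath = 2*673.646*tan(0.2059489) = 281.4640 km
v = sqrt(mu/r) = 7522.0993 m/s = 7.5221 km/s
strips/day = v*86400/40075 = 7.5221*86400/40075 = 16.2173
coverage/day = strips * swath = 16.2173 * 281.4640 = 4564.5931 km
revisit = 40075 / 4564.5931 = 8.7795 days

8.7795 days


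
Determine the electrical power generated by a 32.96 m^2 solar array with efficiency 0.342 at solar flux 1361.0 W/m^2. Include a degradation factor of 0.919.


P = area * eta * S * degradation
P = 32.96 * 0.342 * 1361.0 * 0.919
P = 14098.9557 W

14098.9557 W


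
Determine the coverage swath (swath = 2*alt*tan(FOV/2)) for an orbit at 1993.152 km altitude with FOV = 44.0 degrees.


FOV = 44.0 deg = 0.7679449 rad
swath = 2 * alt * tan(FOV/2) = 2 * 1993.152 * tan(0.3839724)
swath = 2 * 1993.152 * 0.4040262
swath = 1610.5714 km

1610.5714 km


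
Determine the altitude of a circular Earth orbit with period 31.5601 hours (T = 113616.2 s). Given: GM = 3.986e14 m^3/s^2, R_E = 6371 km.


T = 113616.2 s
r = (mu*T^2/(4*pi^2))^(1/3) = (3.986e14 * 113616.2^2 / (4*pi^2))^(1/3)
r = 5.0701331e+07 m = 50701.3308 km
alt = r - R_E = 50701.3308 - 6371 = 44330.3308 km

44330.3308 km


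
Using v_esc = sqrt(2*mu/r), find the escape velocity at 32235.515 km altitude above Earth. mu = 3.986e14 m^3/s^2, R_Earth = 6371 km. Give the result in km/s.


r = 6371.0 + 32235.515 = 38606.5150 km = 3.8606515e+07 m
v_esc = sqrt(2*mu/r) = sqrt(2*3.986e14 / 3.8606515e+07)
v_esc = 4544.1572 m/s = 4.5442 km/s

4.5442 km/s


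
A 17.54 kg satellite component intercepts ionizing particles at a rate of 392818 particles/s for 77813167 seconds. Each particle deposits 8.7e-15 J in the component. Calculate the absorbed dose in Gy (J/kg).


Total energy deposited = rate * time * E_per
  = 392818 * 77813167 * 8.7e-15 = 0.2659278 J
Dose = E_total / mass = 0.2659278 / 17.54
Dose = 0.01516122 Gy

0.0152 Gy


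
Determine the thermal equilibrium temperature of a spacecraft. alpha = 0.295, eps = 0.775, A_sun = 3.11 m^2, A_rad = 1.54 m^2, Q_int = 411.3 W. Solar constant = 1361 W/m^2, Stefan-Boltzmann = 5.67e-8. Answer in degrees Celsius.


Numerator = alpha*S*A_sun + Q_int = 0.295*1361*3.11 + 411.3 = 1659.9494 W
Denominator = eps*sigma*A_rad = 0.775*5.67e-8*1.54 = 6.767145e-08 W/K^4
T^4 = 2.4529539e+10 K^4
T = 395.7513 K = 122.6013 C

122.6013 degrees Celsius


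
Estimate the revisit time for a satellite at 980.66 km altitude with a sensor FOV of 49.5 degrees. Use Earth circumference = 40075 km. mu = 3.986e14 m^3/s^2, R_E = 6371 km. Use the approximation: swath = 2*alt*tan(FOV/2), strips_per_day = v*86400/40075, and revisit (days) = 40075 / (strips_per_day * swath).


swath = 2*980.66*tan(0.431969) = 904.1809 km
v = sqrt(mu/r) = 7363.3584 m/s = 7.3634 km/s
strips/day = v*86400/40075 = 7.3634*86400/40075 = 15.8751
coverage/day = strips * swath = 15.8751 * 904.1809 = 14353.9518 km
revisit = 40075 / 14353.9518 = 2.7919 days

2.7919 days


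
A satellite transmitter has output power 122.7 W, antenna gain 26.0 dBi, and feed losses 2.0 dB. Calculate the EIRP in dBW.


Pt = 122.7 W = 20.8884 dBW
EIRP = Pt_dBW + Gt - losses = 20.8884 + 26.0 - 2.0 = 44.8884 dBW

44.8884 dBW


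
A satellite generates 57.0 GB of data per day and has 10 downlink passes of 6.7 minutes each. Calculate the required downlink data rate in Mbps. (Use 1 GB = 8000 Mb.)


total contact time = 10 * 6.7 * 60 = 4020.0000 s
data = 57.0 GB = 456000.0000 Mb
rate = 456000.0000 / 4020.0000 = 113.4328 Mbps

113.4328 Mbps


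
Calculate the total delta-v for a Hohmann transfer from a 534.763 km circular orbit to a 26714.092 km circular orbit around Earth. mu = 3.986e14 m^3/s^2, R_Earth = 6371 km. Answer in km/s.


r1 = 6905.7630 km = 6.905763e+06 m
r2 = 33085.0920 km = 3.3085092e+07 m
dv1 = sqrt(mu/r1)*(sqrt(2*r2/(r1+r2)) - 1) = 2175.3172 m/s
dv2 = sqrt(mu/r2)*(1 - sqrt(2*r1/(r1+r2))) = 1431.1577 m/s
total dv = |dv1| + |dv2| = 2175.3172 + 1431.1577 = 3606.4749 m/s = 3.6065 km/s

3.6065 km/s


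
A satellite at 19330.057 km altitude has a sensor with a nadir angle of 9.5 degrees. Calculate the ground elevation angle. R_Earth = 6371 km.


r = R_E + alt = 25701.0570 km
Law of sines in the satellite / Earth-center / ground-point triangle:
  sin(nadir)/R_E = sin(90 + el)/r  =>  cos(el) = (r/R_E)*sin(nadir)
cos(el) = (25701.0570 / 6371.0000) * sin(9.5 deg) = 0.6658135
el = arccos(0.6658135) = 48.2552 deg
(Earth-central angle = 90 - nadir - el = 32.2448 deg)

48.2552 degrees


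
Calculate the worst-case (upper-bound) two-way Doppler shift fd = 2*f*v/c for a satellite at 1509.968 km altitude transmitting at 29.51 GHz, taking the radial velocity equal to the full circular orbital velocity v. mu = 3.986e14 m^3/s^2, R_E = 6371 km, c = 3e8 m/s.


r = 7.880968e+06 m
v = sqrt(mu/r) = 7111.7890 m/s (worst-case radial velocity)
f = 29.51 GHz = 2.951e+10 Hz
fd = 2*f*v/c = 2*2.951e+10*7111.7890/3.0e+08
fd = 1.399126e+06 Hz

1.3991e+06 Hz


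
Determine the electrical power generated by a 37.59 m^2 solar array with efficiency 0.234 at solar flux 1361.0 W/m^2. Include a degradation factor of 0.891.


P = area * eta * S * degradation
P = 37.59 * 0.234 * 1361.0 * 0.891
P = 10666.5510 W

10666.5510 W


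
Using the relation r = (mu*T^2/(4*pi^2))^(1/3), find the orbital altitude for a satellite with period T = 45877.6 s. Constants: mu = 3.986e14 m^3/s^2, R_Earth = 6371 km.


T = 45877.6 s
r = (mu*T^2/(4*pi^2))^(1/3) = (3.986e14 * 45877.6^2 / (4*pi^2))^(1/3)
r = 2.7698717e+07 m = 27698.7166 km
alt = r - R_E = 27698.7166 - 6371 = 21327.7166 km

21327.7166 km


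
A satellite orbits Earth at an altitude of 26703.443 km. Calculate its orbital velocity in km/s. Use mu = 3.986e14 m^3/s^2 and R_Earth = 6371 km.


r = R_E + alt = 6371.0 + 26703.443 = 33074.4430 km = 3.3074443e+07 m
v = sqrt(mu/r) = sqrt(3.986e14 / 3.3074443e+07) = 3471.5416 m/s = 3.4715 km/s

3.4715 km/s


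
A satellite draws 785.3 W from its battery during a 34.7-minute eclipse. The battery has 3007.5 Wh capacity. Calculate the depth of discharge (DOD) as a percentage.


E_used = P * t / 60 = 785.3 * 34.7 / 60 = 454.1652 Wh
DOD = E_used / E_total * 100 = 454.1652 / 3007.5 * 100
DOD = 15.1011 %

15.1011 %


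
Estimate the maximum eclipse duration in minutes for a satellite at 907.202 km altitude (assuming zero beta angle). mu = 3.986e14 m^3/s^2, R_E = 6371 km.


r = 7278.2020 km
T = 102.9903 min
Eclipse fraction = arcsin(R_E/r)/pi = arcsin(6371.0000/7278.2020)/pi
= arcsin(0.8753536)/pi = 0.3393714
Eclipse duration = 0.3393714 * 102.9903 = 34.9519 min

34.9519 minutes


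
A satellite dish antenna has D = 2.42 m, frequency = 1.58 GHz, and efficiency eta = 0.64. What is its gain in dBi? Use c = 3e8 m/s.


lambda = c/f = 3e8 / 1.58e+09 = 0.1898734 m
G = eta*(pi*D/lambda)^2 = 0.64*(pi*2.42/0.1898734)^2
G = 1026.0821 (linear)
G = 10*log10(1026.0821) = 30.1118 dBi

30.1118 dBi


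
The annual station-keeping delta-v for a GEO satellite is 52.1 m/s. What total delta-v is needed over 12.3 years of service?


dV = rate * years = 52.1 * 12.3
dV = 640.8300 m/s

640.8300 m/s


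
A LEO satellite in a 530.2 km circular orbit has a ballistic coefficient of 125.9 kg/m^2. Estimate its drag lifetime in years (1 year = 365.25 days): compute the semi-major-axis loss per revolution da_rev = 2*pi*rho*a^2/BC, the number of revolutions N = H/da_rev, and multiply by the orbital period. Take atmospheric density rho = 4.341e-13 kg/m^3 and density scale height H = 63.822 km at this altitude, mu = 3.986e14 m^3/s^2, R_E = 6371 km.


a = R_E + alt = 6901.2000 km = 6.9012e+06 m
da_rev = 2*pi*rho*a^2/BC = 2*pi*4.341e-13*(6.9012e+06)^2/125.9 = 1.031794 m per revolution
N = H/da_rev = 63822.0000 m / 1.031794 m = 61855.3485 revolutions
P = 2*pi*sqrt(a^3/mu) = 5705.5582 s
lifetime = N*P = 61855.3485 * 5705.5582 = 3.5291929e+08 s = 4084.7140 days
years = 4084.7140 / 365.25 = 11.1833 years

11.1833 years


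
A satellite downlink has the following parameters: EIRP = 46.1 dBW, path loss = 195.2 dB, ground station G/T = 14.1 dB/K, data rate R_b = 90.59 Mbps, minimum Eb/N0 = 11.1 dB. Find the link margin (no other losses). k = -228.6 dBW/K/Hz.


C/N0 = EIRP - FSPL + G/T - k = 46.1 - 195.2 + 14.1 - (-228.6)
C/N0 = 93.6000 dB-Hz
R_b = 90.59 Mbps = 9.059e+07 bps -> 10*log10(R_b) = 79.5708 dB-Hz
Eb/N0 = C/N0 - 10*log10(R_b) = 93.6000 - 79.5708 = 14.0292 dB
Margin = Eb/N0 - Eb/N0_req = 14.0292 - 11.1 = 2.9292 dB (link closes)

2.9292 dB


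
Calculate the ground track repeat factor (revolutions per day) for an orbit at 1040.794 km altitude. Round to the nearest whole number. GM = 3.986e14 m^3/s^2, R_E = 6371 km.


r = 7.411794e+06 m
T = 2*pi*sqrt(r^3/mu) = 6350.3291 s = 105.8388 min
revs/day = 1440 / 105.8388 = 13.6056
Rounded: 14 revolutions per day

14 revolutions per day


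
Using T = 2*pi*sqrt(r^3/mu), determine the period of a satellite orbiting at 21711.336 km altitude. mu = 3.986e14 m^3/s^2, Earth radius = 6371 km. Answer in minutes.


r = 28082.3360 km = 2.8082336e+07 m
T = 2*pi*sqrt(r^3/mu) = 2*pi*sqrt(2.2146224e+22 / 3.986e14)
T = 46833.9802 s = 780.5663 min

780.5663 minutes


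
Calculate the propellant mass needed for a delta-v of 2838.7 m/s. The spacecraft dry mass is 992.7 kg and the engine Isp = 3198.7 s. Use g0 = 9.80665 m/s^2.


ve = Isp * g0 = 3198.7 * 9.80665 = 31368.531355 m/s
mass ratio = exp(dv/ve) = exp(2838.7/31368.531355) = 1.09471620
m_prop = m_dry * (mr - 1) = 992.7 * (1.09471620 - 1)
m_prop = 94.0248 kg

94.0248 kg


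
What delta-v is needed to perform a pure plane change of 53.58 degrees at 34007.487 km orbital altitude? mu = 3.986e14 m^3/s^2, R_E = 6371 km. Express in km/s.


r = 40378.4870 km = 4.0378487e+07 m
V = sqrt(mu/r) = 3141.9092 m/s
di = 53.58 deg = 0.9351474 rad
dV = 2*V*sin(di/2) = 2*3141.9092*sin(0.4675737)
dV = 2832.2536 m/s = 2.8323 km/s

2.8323 km/s


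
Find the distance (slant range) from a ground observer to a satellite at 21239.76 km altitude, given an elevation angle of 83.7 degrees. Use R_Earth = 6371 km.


h = 21239.76 km, el = 83.7 deg
d = -R_E*sin(el) + sqrt((R_E*sin(el))^2 + 2*R_E*h + h^2)
d = -6371.0000*sin(1.4608) + sqrt((6371.0000*0.993961)^2 + 2*6371.0000*21239.76 + 21239.76^2)
d = 21269.3823 km

21269.3823 km


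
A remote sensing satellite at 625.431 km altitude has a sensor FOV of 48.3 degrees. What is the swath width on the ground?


FOV = 48.3 deg = 0.842994 rad
swath = 2 * alt * tan(FOV/2) = 2 * 625.431 * tan(0.421497)
swath = 2 * 625.431 * 0.4483693
swath = 560.8481 km

560.8481 km


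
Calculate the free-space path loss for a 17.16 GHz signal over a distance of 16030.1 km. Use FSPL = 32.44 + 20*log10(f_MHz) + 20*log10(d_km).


f = 17.16 GHz = 17160.0000 MHz
d = 16030.1 km
FSPL = 32.44 + 20*log10(17160.0000) + 20*log10(16030.1)
FSPL = 32.44 + 84.6903 + 84.0987
FSPL = 201.2291 dB

201.2291 dB


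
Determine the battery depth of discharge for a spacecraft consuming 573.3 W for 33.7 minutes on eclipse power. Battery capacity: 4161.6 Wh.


E_used = P * t / 60 = 573.3 * 33.7 / 60 = 322.0035 Wh
DOD = E_used / E_total * 100 = 322.0035 / 4161.6 * 100
DOD = 7.7375 %

7.7375 %


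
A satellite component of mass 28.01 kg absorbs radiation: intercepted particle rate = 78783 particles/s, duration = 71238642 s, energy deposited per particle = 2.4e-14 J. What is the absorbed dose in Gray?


Total energy deposited = rate * time * E_per
  = 78783 * 71238642 * 2.4e-14 = 0.1346975 J
Dose = E_total / mass = 0.1346975 / 28.01
Dose = 0.004808906 Gy

0.0048 Gy


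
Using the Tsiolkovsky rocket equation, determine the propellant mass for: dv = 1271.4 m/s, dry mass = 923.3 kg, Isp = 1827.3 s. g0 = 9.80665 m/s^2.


ve = Isp * g0 = 1827.3 * 9.80665 = 17919.691545 m/s
mass ratio = exp(dv/ve) = exp(1271.4/17919.691545) = 1.07352742
m_prop = m_dry * (mr - 1) = 923.3 * (1.07352742 - 1)
m_prop = 67.8879 kg

67.8879 kg


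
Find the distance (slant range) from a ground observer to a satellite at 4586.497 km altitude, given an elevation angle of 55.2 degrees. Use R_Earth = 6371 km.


h = 4586.497 km, el = 55.2 deg
d = -R_E*sin(el) + sqrt((R_E*sin(el))^2 + 2*R_E*h + h^2)
d = -6371.0000*sin(0.9634217) + sqrt((6371.0000*0.8211492)^2 + 2*6371.0000*4586.497 + 4586.497^2)
d = 5105.0984 km

5105.0984 km


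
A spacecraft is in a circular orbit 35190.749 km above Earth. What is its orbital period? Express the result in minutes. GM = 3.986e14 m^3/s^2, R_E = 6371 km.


r = 41561.7490 km = 4.1561749e+07 m
T = 2*pi*sqrt(r^3/mu) = 2*pi*sqrt(7.1792892e+22 / 3.986e14)
T = 84324.1445 s = 1405.4024 min

1405.4024 minutes


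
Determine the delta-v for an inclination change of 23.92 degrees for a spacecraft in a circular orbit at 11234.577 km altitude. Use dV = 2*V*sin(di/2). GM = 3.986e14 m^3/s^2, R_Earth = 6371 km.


r = 17605.5770 km = 1.7605577e+07 m
V = sqrt(mu/r) = 4758.2090 m/s
di = 23.92 deg = 0.4174828 rad
dV = 2*V*sin(di/2) = 2*4758.2090*sin(0.2087414)
dV = 1972.0756 m/s = 1.9721 km/s

1.9721 km/s


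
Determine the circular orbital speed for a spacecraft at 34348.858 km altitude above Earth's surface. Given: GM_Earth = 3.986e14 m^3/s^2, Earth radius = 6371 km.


r = R_E + alt = 6371.0 + 34348.858 = 40719.8580 km = 4.0719858e+07 m
v = sqrt(mu/r) = sqrt(3.986e14 / 4.0719858e+07) = 3128.7115 m/s = 3.1287 km/s

3.1287 km/s


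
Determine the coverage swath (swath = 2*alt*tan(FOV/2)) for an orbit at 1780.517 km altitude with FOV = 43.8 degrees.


FOV = 43.8 deg = 0.7644542 rad
swath = 2 * alt * tan(FOV/2) = 2 * 1780.517 * tan(0.3822271)
swath = 2 * 1780.517 * 0.4019974
swath = 1431.5265 km

1431.5265 km


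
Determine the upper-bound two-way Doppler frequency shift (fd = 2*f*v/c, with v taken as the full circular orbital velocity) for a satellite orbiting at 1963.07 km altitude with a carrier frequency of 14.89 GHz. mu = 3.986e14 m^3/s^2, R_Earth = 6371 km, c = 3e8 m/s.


r = 8.33407e+06 m
v = sqrt(mu/r) = 6915.7626 m/s (worst-case radial velocity)
f = 14.89 GHz = 1.489e+10 Hz
fd = 2*f*v/c = 2*1.489e+10*6915.7626/3.0e+08
fd = 686504.6985 Hz

686504.6985 Hz
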